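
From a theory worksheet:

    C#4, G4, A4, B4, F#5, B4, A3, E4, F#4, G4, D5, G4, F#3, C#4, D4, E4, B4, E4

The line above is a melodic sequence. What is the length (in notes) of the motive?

6

18 notes total. Splitting into 3 groups of 6:
C#4 G4 A4 B4 F#5 B4 | A3 E4 F#4 G4 D5 G4 | F#3 C#4 D4 E4 B4 E4
That's a consistent down a 3rd shift per cell, and no other grouping gives one.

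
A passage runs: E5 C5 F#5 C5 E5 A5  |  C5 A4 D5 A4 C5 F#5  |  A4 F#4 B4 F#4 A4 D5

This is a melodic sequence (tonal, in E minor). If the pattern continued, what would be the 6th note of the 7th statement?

C4

Grouping in 6s, the 6th note of each cell is A5, F#5, D5.
Extending down a 3rd: B4 → G4 → E4 → C4.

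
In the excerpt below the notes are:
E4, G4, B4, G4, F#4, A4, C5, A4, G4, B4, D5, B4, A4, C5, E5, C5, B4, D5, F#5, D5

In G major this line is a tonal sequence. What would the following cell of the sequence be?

The 4-note cells begin on E4, F#4, G4, A4, B4 — each up a 2nd from the last.
Statement 6 starts on C5 and keeps the same diatonic contour: C5 E5 G5 E5.

C5 E5 G5 E5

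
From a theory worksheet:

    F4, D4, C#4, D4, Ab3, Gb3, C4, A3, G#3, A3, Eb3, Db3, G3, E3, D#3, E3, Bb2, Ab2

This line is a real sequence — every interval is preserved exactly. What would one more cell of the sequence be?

D3 B2 A#2 B2 F2 Eb2

Taking 6-note groups, the heads are F4, C4, G3: the pattern moves down a 4th.
Statement 4 starts on D3 and keeps the same exact contour: D3 B2 A#2 B2 F2 Eb2.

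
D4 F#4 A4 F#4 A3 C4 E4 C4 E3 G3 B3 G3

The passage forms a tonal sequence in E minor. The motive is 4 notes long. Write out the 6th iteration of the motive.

Taking 4-note groups, the heads are D4, A3, E3: the pattern moves down a 4th.
Extending down a 4th: B2 → F#2 → C2.
So cell 6 is C2 E2 G2 E2.

C2 E2 G2 E2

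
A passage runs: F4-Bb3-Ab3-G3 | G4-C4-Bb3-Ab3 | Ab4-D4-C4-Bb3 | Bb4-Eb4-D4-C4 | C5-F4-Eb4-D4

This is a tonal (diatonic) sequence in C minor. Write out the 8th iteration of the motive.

F5 Bb4 Ab4 G4

The 4-note cells begin on F4, G4, Ab4, Bb4, C5 — each up a 2nd from the last.
Extending up a 2nd: D5 → Eb5 → F5.
From F5 the diatonic shape gives F5 Bb4 Ab4 G4.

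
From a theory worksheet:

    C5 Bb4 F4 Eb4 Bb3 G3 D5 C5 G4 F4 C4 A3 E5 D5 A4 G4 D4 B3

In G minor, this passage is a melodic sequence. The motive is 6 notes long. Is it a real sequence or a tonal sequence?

real

Each cell has the same semitone pattern (-2, -5, -2, -5, -3) — intervals are preserved exactly.
And E5 lies outside G minor, so the sequence is real rather than tonal.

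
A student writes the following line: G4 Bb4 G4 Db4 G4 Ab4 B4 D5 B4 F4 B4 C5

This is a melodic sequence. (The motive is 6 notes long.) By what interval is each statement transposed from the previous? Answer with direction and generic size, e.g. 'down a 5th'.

up a 3rd

The 6-note cells begin on G4, B4 — each up a 3rd from the last.
G4 to B4 is up a 3rd.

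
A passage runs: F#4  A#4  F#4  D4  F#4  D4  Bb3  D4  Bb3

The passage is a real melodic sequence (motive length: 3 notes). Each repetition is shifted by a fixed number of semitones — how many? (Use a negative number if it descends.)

With a 3-note motive the entries are F#4, D4, Bb3, each down a 3rd from the previous.
F#4 to D4 spans -4 semitones.

-4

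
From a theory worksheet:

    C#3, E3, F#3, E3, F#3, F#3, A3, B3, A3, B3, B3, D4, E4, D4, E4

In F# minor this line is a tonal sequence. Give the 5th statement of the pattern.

A4 C#5 D5 C#5 D5

Unit = 5 notes; the statements start on C#3, F#3, B3, moving up a 4th each time.
Continuing the starts: E4 → A4.
So cell 5 is A4 C#5 D5 C#5 D5.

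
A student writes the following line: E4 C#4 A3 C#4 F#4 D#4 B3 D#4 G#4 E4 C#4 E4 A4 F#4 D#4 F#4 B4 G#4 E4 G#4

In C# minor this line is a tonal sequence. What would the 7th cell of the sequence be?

The 4-note cells begin on E4, F#4, G#4, A4, B4 — each up a 2nd from the last.
Carrying on: C#5 → D#5.
Statement 7 starts on D#5 and keeps the same diatonic contour: D#5 B4 G#4 B4.

D#5 B4 G#4 B4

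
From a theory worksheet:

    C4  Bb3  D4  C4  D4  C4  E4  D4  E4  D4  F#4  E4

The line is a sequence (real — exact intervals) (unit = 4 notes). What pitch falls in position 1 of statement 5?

G#4

Grouping in 4s, the 1st note of each cell is C4, D4, E4.
Extending up a 2nd: F#4 → G#4.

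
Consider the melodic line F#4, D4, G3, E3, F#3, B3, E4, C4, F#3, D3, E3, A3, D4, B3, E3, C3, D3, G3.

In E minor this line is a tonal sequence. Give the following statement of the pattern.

C4 A3 D3 B2 C3 F#3

Taking 6-note groups, the heads are F#4, E4, D4: the pattern moves down a 2nd.
So cell 4 is C4 A3 D3 B2 C3 F#3.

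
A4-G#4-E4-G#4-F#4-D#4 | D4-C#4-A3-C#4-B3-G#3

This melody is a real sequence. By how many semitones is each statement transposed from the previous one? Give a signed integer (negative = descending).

-7

The 6-note cells begin on A4, D4 — each down a 5th from the last.
Counting half-steps from A4 to D4: -7.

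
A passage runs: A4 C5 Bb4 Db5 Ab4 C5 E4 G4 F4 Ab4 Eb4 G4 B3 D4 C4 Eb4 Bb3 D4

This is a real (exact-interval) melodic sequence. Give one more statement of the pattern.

F#3 A3 G3 Bb3 F3 A3

With a 6-note motive the entries are A4, E4, B3, each down a 4th from the previous.
So cell 4 is F#3 A3 G3 Bb3 F3 A3.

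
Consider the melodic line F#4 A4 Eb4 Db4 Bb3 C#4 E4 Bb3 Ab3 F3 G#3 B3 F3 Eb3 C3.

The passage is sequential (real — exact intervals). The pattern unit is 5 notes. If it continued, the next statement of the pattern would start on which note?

D#3

Taking 5-note groups, the heads are F#4, C#4, G#3: the pattern moves down a 4th.
One more step down a 4th gives D#3.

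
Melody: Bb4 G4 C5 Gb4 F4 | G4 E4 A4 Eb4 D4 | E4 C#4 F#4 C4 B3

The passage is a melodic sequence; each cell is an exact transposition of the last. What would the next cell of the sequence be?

C#4 A#3 D#4 A3 G#3

Taking 5-note groups, the heads are Bb4, G4, E4: the pattern moves down a 3rd.
So cell 4 is C#4 A#3 D#4 A3 G#3.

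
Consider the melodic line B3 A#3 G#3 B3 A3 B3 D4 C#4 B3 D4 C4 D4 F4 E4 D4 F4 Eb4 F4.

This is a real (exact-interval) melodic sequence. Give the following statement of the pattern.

With a 6-note motive the entries are B3, D4, F4, each up a 3rd from the previous.
From Ab4 the exact shape gives Ab4 G4 F4 Ab4 Gb4 Ab4.

Ab4 G4 F4 Ab4 Gb4 Ab4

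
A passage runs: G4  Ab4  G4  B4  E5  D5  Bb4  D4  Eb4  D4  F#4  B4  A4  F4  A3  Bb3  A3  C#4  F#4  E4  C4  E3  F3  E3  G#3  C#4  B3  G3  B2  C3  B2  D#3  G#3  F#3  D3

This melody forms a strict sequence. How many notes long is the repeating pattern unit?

7

35 notes total. Splitting into 5 groups of 7:
G4 Ab4 G4 B4 E5 D5 Bb4 | D4 Eb4 D4 F#4 B4 A4 F4 | A3 Bb3 A3 C#4 F#4 E4 C4 | E3 F3 E3 G#3 C#4 B3 G3 | B2 C3 B2 D#3 G#3 F#3 D3
Every group is a transposition down a 4th of the one before; no shorter unit works.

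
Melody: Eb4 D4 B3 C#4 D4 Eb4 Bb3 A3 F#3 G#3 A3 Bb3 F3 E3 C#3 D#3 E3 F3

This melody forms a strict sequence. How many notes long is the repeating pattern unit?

Try groups of 6 (3 cells in 18 notes):
Eb4 D4 B3 C#4 D4 Eb4 | Bb3 A3 F#3 G#3 A3 Bb3 | F3 E3 C#3 D#3 E3 F3
Every group is a transposition down a 4th of the one before; no shorter unit works.

6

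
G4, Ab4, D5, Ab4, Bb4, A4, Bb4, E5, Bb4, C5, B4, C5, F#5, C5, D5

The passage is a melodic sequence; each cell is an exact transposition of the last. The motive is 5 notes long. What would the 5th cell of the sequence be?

D#5 E5 A#5 E5 F#5

The 5-note cells begin on G4, A4, B4 — each up a 2nd from the last.
Extending up a 2nd: C#5 → D#5.
Statement 5 starts on D#5 and keeps the same exact contour: D#5 E5 A#5 E5 F#5.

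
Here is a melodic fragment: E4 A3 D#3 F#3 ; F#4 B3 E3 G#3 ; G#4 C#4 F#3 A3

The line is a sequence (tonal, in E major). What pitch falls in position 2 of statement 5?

With 4-note cells, note 2 of each statement runs A3, B3, C#4.
Extending up a 2nd: D#4 → E4.

E4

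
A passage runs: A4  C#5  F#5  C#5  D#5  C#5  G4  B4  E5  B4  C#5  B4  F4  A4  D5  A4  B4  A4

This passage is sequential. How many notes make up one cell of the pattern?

6

Try groups of 6 (3 cells in 18 notes):
A4 C#5 F#5 C#5 D#5 C#5 | G4 B4 E5 B4 C#5 B4 | F4 A4 D5 A4 B4 A4
Each cell is the previous one down a 2nd — so the unit is 6 notes.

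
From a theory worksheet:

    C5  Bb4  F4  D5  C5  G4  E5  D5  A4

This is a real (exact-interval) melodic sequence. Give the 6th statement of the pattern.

Taking 3-note groups, the heads are C5, D5, E5: the pattern moves up a 2nd.
Continuing the starts: F#5 → G#5 → A#5.
So cell 6 is A#5 G#5 D#5.

A#5 G#5 D#5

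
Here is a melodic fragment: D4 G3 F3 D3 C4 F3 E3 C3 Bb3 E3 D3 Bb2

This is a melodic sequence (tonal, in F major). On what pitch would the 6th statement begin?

Unit = 4 notes; the statements start on D4, C4, Bb3, moving down a 2nd each time.
Extending the heads down a 2nd: A3 → G3 → F3.

F3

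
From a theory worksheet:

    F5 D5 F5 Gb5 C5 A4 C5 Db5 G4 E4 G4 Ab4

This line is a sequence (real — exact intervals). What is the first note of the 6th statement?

E3

The 4-note cells begin on F5, C5, G4 — each down a 4th from the last.
Extending the heads down a 4th: D4 → A3 → E3.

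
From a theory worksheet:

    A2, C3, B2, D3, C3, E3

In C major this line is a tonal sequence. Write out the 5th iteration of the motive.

E3 G3

Unit = 2 notes; the statements start on A2, B2, C3, moving up a 2nd each time.
Continuing the starts: D3 → E3.
So cell 5 is E3 G3.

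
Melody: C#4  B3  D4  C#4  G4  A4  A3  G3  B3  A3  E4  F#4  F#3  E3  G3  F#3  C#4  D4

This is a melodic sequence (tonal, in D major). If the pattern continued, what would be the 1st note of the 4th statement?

D3

Grouping in 6s, the 1st note of each cell is C#4, A3, F#3.
Each moves down a 3rd; the next is D3.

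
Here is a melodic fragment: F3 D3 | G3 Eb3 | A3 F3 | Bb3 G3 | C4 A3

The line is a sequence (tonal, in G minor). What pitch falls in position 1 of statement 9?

With 2-note cells, note 1 of each statement runs F3, G3, A3, Bb3, C4.
Carrying that up a 2nd forward: D4 → Eb4 → F4 → G4.

G4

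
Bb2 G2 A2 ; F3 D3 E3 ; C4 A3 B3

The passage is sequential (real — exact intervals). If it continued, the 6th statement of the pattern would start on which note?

A5

Taking 3-note groups, the heads are Bb2, F3, C4: the pattern moves up a 5th.
Extending the heads up a 5th: G4 → D5 → A5.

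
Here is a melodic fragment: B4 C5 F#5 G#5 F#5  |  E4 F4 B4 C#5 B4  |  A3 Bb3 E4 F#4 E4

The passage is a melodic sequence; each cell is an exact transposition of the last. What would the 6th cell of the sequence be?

With a 5-note motive the entries are B4, E4, A3, each down a 5th from the previous.
Continuing the starts: D3 → G2 → C2.
From C2 the exact shape gives C2 Db2 G2 A2 G2.

C2 Db2 G2 A2 G2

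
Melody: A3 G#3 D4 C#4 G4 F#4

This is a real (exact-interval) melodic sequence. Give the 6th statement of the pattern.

Bb5 A5

Taking 2-note groups, the heads are A3, D4, G4: the pattern moves up a 4th.
Continuing the starts: C5 → F5 → Bb5.
So cell 6 is Bb5 A5.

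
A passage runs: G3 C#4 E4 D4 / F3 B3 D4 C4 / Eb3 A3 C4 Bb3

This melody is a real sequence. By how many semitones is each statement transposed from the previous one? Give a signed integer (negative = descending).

-2

The 4-note cells begin on G3, F3, Eb3 — each down a 2nd from the last.
G3 to F3 spans -2 semitones.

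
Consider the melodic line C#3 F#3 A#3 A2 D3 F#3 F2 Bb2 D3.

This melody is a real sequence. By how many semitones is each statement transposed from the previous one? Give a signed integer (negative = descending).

-4

With a 3-note motive the entries are C#3, A2, F2, each down a 3rd from the previous.
C#3→A2 is 45 − 49 = -4 semitones.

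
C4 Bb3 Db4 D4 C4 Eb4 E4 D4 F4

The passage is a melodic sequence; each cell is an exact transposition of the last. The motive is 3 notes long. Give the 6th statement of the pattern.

Unit = 3 notes; the statements start on C4, D4, E4, moving up a 2nd each time.
Continuing the starts: F#4 → G#4 → A#4.
Statement 6 starts on A#4 and keeps the same exact contour: A#4 G#4 B4.

A#4 G#4 B4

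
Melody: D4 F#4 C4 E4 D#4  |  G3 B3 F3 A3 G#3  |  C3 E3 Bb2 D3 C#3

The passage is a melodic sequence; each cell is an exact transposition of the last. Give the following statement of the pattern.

Unit = 5 notes; the statements start on D4, G3, C3, moving down a 5th each time.
So cell 4 is F2 A2 Eb2 G2 F#2.

F2 A2 Eb2 G2 F#2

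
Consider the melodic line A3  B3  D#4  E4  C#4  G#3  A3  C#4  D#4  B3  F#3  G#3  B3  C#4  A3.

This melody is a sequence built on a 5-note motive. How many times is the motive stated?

3

15 notes in groups of 5 gives 15/5 = 3 statements.
Starts: A3, G#3, F#3 — each down a 2nd.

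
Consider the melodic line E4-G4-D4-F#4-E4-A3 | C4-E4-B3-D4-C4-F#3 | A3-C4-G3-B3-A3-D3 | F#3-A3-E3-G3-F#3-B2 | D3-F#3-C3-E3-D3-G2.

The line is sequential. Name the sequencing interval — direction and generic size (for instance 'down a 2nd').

down a 3rd

Unit = 6 notes; the statements start on E4, C4, A3, F#3, D3, moving down a 3rd each time.
From E4 to C4: down a 3rd.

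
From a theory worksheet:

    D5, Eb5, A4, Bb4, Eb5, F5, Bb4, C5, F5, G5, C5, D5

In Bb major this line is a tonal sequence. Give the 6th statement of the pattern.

Bb5 C6 F5 G5

Taking 4-note groups, the heads are D5, Eb5, F5: the pattern moves up a 2nd.
Carrying on: G5 → A5 → Bb5.
So cell 6 is Bb5 C6 F5 G5.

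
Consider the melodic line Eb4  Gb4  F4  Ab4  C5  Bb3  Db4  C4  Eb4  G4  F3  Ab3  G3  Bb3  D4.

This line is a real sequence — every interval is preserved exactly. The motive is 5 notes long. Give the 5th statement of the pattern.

Taking 5-note groups, the heads are Eb4, Bb3, F3: the pattern moves down a 4th.
Continuing the starts: C3 → G2.
So cell 5 is G2 Bb2 A2 C3 E3.

G2 Bb2 A2 C3 E3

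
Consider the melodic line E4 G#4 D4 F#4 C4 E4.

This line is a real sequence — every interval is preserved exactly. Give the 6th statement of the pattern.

The 2-note cells begin on E4, D4, C4 — each down a 2nd from the last.
Continuing the starts: Bb3 → Ab3 → Gb3.
From Gb3 the exact shape gives Gb3 Bb3.

Gb3 Bb3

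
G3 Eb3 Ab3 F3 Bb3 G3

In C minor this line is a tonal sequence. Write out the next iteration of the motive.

Taking 2-note groups, the heads are G3, Ab3, Bb3: the pattern moves up a 2nd.
From C4 the diatonic shape gives C4 Ab3.

C4 Ab3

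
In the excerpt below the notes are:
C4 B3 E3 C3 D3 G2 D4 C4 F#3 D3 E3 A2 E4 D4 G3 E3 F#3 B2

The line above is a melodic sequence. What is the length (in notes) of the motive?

6

Try groups of 6 (3 cells in 18 notes):
C4 B3 E3 C3 D3 G2 | D4 C4 F#3 D3 E3 A2 | E4 D4 G3 E3 F#3 B2
That's a consistent up a 2nd shift per cell, and no other grouping gives one.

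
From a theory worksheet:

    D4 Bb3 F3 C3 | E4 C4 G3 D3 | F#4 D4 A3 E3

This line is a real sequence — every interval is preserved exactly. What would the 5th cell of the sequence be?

A#4 F#4 C#4 G#3

Unit = 4 notes; the statements start on D4, E4, F#4, moving up a 2nd each time.
Continuing the starts: G#4 → A#4.
From A#4 the exact shape gives A#4 F#4 C#4 G#3.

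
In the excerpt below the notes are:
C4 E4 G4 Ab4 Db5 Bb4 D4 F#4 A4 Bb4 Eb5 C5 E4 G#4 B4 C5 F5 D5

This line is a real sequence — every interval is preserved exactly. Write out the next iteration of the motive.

F#4 A#4 C#5 D5 G5 E5

Taking 6-note groups, the heads are C4, D4, E4: the pattern moves up a 2nd.
From F#4 the exact shape gives F#4 A#4 C#5 D5 G5 E5.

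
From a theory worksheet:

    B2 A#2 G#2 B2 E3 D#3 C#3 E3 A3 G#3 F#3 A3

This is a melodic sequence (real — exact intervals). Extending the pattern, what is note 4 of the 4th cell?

D4

The unit is 4 notes. Position-4 pitches of the 3 shown cells: B2, E3, A3.
Each moves up a 4th; the next is D4.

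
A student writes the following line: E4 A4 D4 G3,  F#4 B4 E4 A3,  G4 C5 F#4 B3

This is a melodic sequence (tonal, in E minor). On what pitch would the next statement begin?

Unit = 4 notes; the statements start on E4, F#4, G4, moving up a 2nd each time.
One more step up a 2nd gives A4.

A4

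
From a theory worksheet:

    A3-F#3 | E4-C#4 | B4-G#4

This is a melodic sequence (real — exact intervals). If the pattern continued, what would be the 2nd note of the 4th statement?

D#5

Grouping in 2s, the 2nd note of each cell is F#3, C#4, G#4.
From G#4, up a 5th gives D#5.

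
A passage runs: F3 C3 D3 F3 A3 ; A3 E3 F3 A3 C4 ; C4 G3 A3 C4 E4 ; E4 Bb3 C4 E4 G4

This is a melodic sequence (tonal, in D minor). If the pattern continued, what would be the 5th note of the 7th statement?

F5

The unit is 5 notes. Position-5 pitches of the 4 shown cells: A3, C4, E4, G4.
Carrying that up a 3rd forward: Bb4 → D5 → F5.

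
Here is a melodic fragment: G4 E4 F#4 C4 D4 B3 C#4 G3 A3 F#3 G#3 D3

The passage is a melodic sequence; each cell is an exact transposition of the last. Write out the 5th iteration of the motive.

With a 4-note motive the entries are G4, D4, A3, each down a 4th from the previous.
Extending down a 4th: E3 → B2.
From B2 the exact shape gives B2 G#2 A#2 E2.

B2 G#2 A#2 E2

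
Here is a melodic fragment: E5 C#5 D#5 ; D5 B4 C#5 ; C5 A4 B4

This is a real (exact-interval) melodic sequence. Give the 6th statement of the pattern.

Unit = 3 notes; the statements start on E5, D5, C5, moving down a 2nd each time.
Extending down a 2nd: Bb4 → Ab4 → Gb4.
Statement 6 starts on Gb4 and keeps the same exact contour: Gb4 Eb4 F4.

Gb4 Eb4 F4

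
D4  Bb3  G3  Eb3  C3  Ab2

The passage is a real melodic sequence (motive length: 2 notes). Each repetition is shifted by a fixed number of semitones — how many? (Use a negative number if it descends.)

-7

Taking 2-note groups, the heads are D4, G3, C3: the pattern moves down a 5th.
D4 to G3 spans -7 semitones.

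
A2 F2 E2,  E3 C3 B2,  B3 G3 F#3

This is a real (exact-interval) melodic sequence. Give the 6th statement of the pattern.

G#5 E5 D#5

Unit = 3 notes; the statements start on A2, E3, B3, moving up a 5th each time.
Carrying on: F#4 → C#5 → G#5.
From G#5 the exact shape gives G#5 E5 D#5.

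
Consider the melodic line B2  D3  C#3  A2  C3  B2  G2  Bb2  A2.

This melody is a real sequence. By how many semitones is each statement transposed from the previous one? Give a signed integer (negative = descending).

Taking 3-note groups, the heads are B2, A2, G2: the pattern moves down a 2nd.
B2→A2 is 45 − 47 = -2 semitones.

-2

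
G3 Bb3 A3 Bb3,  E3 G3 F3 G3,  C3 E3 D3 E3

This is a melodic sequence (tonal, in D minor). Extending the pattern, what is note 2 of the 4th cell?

C3

The unit is 4 notes. Position-2 pitches of the 3 shown cells: Bb3, G3, E3.
Each moves down a 3rd; the next is C3.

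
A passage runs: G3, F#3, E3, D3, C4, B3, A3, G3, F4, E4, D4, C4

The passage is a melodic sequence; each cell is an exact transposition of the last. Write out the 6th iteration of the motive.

Unit = 4 notes; the statements start on G3, C4, F4, moving up a 4th each time.
Extending up a 4th: Bb4 → Eb5 → Ab5.
Statement 6 starts on Ab5 and keeps the same exact contour: Ab5 G5 F5 Eb5.

Ab5 G5 F5 Eb5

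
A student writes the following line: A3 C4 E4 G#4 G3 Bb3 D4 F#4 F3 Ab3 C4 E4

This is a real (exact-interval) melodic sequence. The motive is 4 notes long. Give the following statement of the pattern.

With a 4-note motive the entries are A3, G3, F3, each down a 2nd from the previous.
So cell 4 is Eb3 Gb3 Bb3 D4.

Eb3 Gb3 Bb3 D4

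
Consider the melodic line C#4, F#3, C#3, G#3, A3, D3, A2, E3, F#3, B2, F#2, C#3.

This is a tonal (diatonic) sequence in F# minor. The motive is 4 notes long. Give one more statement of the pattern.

D3 G#2 D2 A2

Taking 4-note groups, the heads are C#4, A3, F#3: the pattern moves down a 3rd.
From D3 the diatonic shape gives D3 G#2 D2 A2.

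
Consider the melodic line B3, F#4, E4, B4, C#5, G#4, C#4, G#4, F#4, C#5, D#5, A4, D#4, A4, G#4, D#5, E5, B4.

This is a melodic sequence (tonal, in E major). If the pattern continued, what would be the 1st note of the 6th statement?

G#4

Grouping in 6s, the 1st note of each cell is B3, C#4, D#4.
Extending up a 2nd: E4 → F#4 → G#4.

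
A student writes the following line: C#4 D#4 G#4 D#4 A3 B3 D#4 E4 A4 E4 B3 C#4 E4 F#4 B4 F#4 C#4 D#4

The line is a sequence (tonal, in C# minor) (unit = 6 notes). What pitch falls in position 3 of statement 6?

The unit is 6 notes. Position-3 pitches of the 3 shown cells: G#4, A4, B4.
Extending up a 2nd: C#5 → D#5 → E5.

E5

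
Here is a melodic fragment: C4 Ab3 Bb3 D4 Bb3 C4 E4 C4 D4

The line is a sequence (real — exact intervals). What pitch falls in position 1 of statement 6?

The unit is 3 notes. Position-1 pitches of the 3 shown cells: C4, D4, E4.
Extending up a 2nd: F#4 → G#4 → A#4.

A#4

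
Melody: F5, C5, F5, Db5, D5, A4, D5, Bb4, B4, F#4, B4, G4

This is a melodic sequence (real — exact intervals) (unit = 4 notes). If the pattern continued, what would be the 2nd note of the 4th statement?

D#4

With 4-note cells, note 2 of each statement runs C5, A4, F#4.
From F#4, down a 3rd gives D#4.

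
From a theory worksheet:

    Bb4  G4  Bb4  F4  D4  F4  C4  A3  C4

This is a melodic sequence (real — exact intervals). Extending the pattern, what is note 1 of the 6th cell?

Grouping in 3s, the 1st note of each cell is Bb4, F4, C4.
Each moves down a 4th. Continuing: G3 → D3 → A2.

A2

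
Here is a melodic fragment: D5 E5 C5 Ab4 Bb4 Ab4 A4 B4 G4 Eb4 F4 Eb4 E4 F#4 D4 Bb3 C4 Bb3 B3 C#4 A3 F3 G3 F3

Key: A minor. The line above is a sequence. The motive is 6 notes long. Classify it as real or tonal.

Each cell has the same semitone pattern (2, -4, -4, 2, -2) — intervals are preserved exactly.
And Ab4 lies outside A minor, so the sequence is real rather than tonal.

real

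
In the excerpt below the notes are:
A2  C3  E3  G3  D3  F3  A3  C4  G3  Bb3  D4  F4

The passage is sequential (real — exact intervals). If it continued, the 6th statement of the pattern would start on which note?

Bb4

With a 4-note motive the entries are A2, D3, G3, each up a 4th from the previous.
Continuing: C4 → F4 → Bb4. Statement 6 starts on Bb4.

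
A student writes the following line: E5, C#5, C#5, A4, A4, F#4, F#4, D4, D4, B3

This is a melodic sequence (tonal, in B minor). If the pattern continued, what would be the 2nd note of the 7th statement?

Grouping in 2s, the 2nd note of each cell is C#5, A4, F#4, D4, B3.
Each moves down a 3rd. Continuing: G3 → E3.

E3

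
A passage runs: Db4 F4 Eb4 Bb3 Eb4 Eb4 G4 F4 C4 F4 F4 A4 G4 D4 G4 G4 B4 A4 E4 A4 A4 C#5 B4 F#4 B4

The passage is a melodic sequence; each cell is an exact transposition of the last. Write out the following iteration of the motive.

B4 D#5 C#5 G#4 C#5

Unit = 5 notes; the statements start on Db4, Eb4, F4, G4, A4, moving up a 2nd each time.
Statement 6 starts on B4 and keeps the same exact contour: B4 D#5 C#5 G#4 C#5.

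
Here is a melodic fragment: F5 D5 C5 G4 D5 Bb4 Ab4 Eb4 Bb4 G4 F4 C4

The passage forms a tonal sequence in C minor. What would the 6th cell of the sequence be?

C4 Ab3 G3 D3

The 4-note cells begin on F5, D5, Bb4 — each down a 3rd from the last.
Extending down a 3rd: G4 → Eb4 → C4.
Statement 6 starts on C4 and keeps the same diatonic contour: C4 Ab3 G3 D3.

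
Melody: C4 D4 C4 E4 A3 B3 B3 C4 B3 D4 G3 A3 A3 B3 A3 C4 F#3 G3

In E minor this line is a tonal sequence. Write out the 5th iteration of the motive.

With a 6-note motive the entries are C4, B3, A3, each down a 2nd from the previous.
Continuing the starts: G3 → F#3.
So cell 5 is F#3 G3 F#3 A3 D3 E3.

F#3 G3 F#3 A3 D3 E3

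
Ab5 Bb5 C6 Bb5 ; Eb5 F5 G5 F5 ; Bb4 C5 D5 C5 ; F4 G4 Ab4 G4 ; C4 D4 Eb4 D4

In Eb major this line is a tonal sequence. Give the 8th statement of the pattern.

The 4-note cells begin on Ab5, Eb5, Bb4, F4, C4 — each down a 4th from the last.
Extending down a 4th: G3 → D3 → Ab2.
Statement 8 starts on Ab2 and keeps the same diatonic contour: Ab2 Bb2 C3 Bb2.

Ab2 Bb2 C3 Bb2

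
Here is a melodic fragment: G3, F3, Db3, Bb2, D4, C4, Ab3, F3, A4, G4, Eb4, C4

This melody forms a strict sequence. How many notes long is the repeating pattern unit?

There are 12 notes; a 4-note unit gives 3 cells:
G3 F3 Db3 Bb2 | D4 C4 Ab3 F3 | A4 G4 Eb4 C4
Each cell is the previous one up a 5th — so the unit is 4 notes.

4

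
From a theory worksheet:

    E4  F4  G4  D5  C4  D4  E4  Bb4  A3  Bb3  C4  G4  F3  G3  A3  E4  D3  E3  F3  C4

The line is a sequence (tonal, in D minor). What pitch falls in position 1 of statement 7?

G2

Grouping in 4s, the 1st note of each cell is E4, C4, A3, F3, D3.
Carrying that down a 3rd forward: Bb2 → G2.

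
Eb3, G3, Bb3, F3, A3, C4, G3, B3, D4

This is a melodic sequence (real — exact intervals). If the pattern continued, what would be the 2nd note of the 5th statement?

D#4

With 3-note cells, note 2 of each statement runs G3, A3, B3.
Each moves up a 2nd. Continuing: C#4 → D#4.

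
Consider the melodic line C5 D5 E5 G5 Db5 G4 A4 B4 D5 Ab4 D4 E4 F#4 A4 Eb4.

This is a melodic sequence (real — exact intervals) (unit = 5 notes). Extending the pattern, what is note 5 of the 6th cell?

With 5-note cells, note 5 of each statement runs Db5, Ab4, Eb4.
Each moves down a 4th. Continuing: Bb3 → F3 → C3.

C3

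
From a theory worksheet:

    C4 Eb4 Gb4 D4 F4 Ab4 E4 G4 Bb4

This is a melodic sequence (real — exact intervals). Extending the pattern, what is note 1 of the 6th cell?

With 3-note cells, note 1 of each statement runs C4, D4, E4.
Each moves up a 2nd. Continuing: F#4 → G#4 → A#4.

A#4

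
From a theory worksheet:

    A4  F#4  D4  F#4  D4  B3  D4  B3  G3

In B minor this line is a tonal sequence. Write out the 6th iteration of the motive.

E3 C#3 A2

Taking 3-note groups, the heads are A4, F#4, D4: the pattern moves down a 3rd.
Continuing the starts: B3 → G3 → E3.
So cell 6 is E3 C#3 A2.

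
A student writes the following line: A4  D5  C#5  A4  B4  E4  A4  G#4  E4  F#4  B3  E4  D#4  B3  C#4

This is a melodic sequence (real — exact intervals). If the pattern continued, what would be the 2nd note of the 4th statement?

B3

Grouping in 5s, the 2nd note of each cell is D5, A4, E4.
Each moves down a 4th; the next is B3.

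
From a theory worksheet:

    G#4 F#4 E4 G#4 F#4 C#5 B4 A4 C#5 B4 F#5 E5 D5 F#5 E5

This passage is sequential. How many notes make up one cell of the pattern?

There are 15 notes; a 5-note unit gives 3 cells:
G#4 F#4 E4 G#4 F#4 | C#5 B4 A4 C#5 B4 | F#5 E5 D5 F#5 E5
Every group is a transposition up a 4th of the one before; no shorter unit works.

5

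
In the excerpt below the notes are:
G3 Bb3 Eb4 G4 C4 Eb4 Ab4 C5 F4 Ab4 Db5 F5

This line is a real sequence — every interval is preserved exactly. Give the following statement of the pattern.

Unit = 4 notes; the statements start on G3, C4, F4, moving up a 4th each time.
Statement 4 starts on Bb4 and keeps the same exact contour: Bb4 Db5 Gb5 Bb5.

Bb4 Db5 Gb5 Bb5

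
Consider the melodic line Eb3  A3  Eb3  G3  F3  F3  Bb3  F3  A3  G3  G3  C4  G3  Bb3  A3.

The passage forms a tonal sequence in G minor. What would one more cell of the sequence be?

With a 5-note motive the entries are Eb3, F3, G3, each up a 2nd from the previous.
Statement 4 starts on A3 and keeps the same diatonic contour: A3 D4 A3 C4 Bb3.

A3 D4 A3 C4 Bb3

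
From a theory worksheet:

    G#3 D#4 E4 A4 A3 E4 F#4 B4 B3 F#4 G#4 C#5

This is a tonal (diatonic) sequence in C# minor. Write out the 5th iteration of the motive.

Taking 4-note groups, the heads are G#3, A3, B3: the pattern moves up a 2nd.
Continuing the starts: C#4 → D#4.
So cell 5 is D#4 A4 B4 E5.

D#4 A4 B4 E5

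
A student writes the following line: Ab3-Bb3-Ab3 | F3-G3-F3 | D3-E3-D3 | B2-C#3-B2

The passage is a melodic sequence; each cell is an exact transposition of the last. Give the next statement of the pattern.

With a 3-note motive the entries are Ab3, F3, D3, B2, each down a 3rd from the previous.
From G#2 the exact shape gives G#2 A#2 G#2.

G#2 A#2 G#2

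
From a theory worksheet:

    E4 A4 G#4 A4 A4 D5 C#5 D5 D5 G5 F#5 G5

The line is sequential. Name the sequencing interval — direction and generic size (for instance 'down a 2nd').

Unit = 4 notes; the statements start on E4, A4, D5, moving up a 4th each time.
E4 to A4 is up a 4th.

up a 4th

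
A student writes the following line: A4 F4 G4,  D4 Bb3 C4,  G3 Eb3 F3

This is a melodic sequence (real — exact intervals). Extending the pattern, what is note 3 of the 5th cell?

Grouping in 3s, the 3rd note of each cell is G4, C4, F3.
Extending down a 5th: Bb2 → Eb2.

Eb2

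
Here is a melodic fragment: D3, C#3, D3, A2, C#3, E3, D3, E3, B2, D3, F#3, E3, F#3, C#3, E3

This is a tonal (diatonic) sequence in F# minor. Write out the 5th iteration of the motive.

A3 G#3 A3 E3 G#3

Taking 5-note groups, the heads are D3, E3, F#3: the pattern moves up a 2nd.
Continuing the starts: G#3 → A3.
So cell 5 is A3 G#3 A3 E3 G#3.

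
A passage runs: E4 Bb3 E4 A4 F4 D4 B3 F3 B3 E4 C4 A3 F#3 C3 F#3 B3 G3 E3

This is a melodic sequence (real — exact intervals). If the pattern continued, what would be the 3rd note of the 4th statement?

The unit is 6 notes. Position-3 pitches of the 3 shown cells: E4, B3, F#3.
Each moves down a 4th; the next is C#3.

C#3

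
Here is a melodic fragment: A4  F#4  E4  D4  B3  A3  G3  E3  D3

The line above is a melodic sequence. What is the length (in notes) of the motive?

3

9 notes total. Splitting into 3 groups of 3:
A4 F#4 E4 | D4 B3 A3 | G3 E3 D3
Each cell is the previous one down a 5th — so the unit is 3 notes.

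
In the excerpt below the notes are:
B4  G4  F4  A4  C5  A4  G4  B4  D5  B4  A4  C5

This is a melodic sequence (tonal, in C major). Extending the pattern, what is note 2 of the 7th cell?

F5

Grouping in 4s, the 2nd note of each cell is G4, A4, B4.
Extending up a 2nd: C5 → D5 → E5 → F5.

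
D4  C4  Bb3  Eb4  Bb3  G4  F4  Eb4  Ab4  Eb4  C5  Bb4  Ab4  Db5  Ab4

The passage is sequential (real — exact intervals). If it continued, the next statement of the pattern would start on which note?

F5

With a 5-note motive the entries are D4, G4, C5, each up a 4th from the previous.
The next head, up a 4th from C5, is F5.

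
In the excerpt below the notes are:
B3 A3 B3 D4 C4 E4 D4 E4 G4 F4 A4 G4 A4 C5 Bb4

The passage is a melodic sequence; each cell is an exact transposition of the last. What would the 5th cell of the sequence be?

The 5-note cells begin on B3, E4, A4 — each up a 4th from the last.
Carrying on: D5 → G5.
So cell 5 is G5 F5 G5 Bb5 Ab5.

G5 F5 G5 Bb5 Ab5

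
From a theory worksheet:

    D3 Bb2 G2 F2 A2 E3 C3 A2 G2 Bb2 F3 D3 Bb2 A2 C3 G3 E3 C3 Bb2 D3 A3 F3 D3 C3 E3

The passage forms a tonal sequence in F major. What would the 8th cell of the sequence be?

D4 Bb3 G3 F3 A3

Unit = 5 notes; the statements start on D3, E3, F3, G3, A3, moving up a 2nd each time.
Carrying on: Bb3 → C4 → D4.
So cell 8 is D4 Bb3 G3 F3 A3.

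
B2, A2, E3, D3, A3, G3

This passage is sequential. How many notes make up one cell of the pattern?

6 notes total. Splitting into 3 groups of 2:
B2 A2 | E3 D3 | A3 G3
That's a consistent up a 4th shift per cell, and no other grouping gives one.

2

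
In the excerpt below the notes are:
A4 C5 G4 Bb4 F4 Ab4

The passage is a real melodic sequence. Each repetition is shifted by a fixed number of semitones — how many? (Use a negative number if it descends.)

-2

Unit = 2 notes; the statements start on A4, G4, F4, moving down a 2nd each time.
Counting half-steps from A4 to G4: -2.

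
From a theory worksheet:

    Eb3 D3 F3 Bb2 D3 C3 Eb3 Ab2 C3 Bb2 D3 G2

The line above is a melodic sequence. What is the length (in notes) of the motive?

12 notes total. Splitting into 3 groups of 4:
Eb3 D3 F3 Bb2 | D3 C3 Eb3 Ab2 | C3 Bb2 D3 G2
That's a consistent down a 2nd shift per cell, and no other grouping gives one.

4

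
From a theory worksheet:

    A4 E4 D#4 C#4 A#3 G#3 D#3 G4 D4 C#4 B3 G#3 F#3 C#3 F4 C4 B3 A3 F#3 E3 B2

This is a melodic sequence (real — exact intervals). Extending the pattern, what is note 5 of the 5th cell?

D3

With 7-note cells, note 5 of each statement runs A#3, G#3, F#3.
Extending down a 2nd: E3 → D3.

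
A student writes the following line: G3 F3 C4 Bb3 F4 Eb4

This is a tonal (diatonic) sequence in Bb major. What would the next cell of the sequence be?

Taking 2-note groups, the heads are G3, C4, F4: the pattern moves up a 4th.
Statement 4 starts on Bb4 and keeps the same diatonic contour: Bb4 A4.

Bb4 A4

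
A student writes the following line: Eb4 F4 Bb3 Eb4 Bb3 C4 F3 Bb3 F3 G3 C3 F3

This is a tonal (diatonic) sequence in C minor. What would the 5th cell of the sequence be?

Unit = 4 notes; the statements start on Eb4, Bb3, F3, moving down a 4th each time.
Carrying on: C3 → G2.
So cell 5 is G2 Ab2 D2 G2.

G2 Ab2 D2 G2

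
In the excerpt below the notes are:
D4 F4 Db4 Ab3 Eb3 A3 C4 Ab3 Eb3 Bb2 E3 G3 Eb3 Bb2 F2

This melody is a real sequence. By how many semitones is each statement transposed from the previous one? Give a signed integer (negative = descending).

Unit = 5 notes; the statements start on D4, A3, E3, moving down a 4th each time.
Counting half-steps from D4 to A3: -5.

-5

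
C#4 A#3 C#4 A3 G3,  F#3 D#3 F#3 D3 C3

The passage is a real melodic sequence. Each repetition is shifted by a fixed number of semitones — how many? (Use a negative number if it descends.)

-7

Taking 5-note groups, the heads are C#4, F#3: the pattern moves down a 5th.
C#4 to F#3 spans -7 semitones.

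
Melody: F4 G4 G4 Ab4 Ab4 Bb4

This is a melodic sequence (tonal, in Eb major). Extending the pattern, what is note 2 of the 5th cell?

Grouping in 2s, the 2nd note of each cell is G4, Ab4, Bb4.
Each moves up a 2nd. Continuing: C5 → D5.

D5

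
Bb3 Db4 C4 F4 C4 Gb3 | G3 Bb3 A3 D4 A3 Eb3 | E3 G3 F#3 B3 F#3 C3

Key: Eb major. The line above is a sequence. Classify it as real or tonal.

Each cell has the same semitone pattern (3, -1, 5, -5, -6) — intervals are preserved exactly.
And Db4 lies outside Eb major, so the sequence is real rather than tonal.

real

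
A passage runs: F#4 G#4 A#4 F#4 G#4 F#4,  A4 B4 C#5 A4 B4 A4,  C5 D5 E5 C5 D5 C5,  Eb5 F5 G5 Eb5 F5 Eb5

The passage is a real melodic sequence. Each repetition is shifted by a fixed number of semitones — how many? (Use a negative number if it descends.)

Unit = 6 notes; the statements start on F#4, A4, C5, Eb5, moving up a 3rd each time.
F#4 to A4 spans +3 semitones.

3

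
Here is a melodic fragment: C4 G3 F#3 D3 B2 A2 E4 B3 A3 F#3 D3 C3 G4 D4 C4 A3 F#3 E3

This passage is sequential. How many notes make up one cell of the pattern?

6

18 notes total. Splitting into 3 groups of 6:
C4 G3 F#3 D3 B2 A2 | E4 B3 A3 F#3 D3 C3 | G4 D4 C4 A3 F#3 E3
That's a consistent up a 3rd shift per cell, and no other grouping gives one.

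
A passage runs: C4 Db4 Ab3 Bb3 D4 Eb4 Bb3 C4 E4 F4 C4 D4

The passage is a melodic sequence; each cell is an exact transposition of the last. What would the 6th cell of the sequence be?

A#4 B4 F#4 G#4

With a 4-note motive the entries are C4, D4, E4, each up a 2nd from the previous.
Carrying on: F#4 → G#4 → A#4.
Statement 6 starts on A#4 and keeps the same exact contour: A#4 B4 F#4 G#4.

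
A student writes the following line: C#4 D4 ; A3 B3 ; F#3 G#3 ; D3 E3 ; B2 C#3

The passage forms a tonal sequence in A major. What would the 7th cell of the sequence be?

Taking 2-note groups, the heads are C#4, A3, F#3, D3, B2: the pattern moves down a 3rd.
Extending down a 3rd: G#2 → E2.
From E2 the diatonic shape gives E2 F#2.

E2 F#2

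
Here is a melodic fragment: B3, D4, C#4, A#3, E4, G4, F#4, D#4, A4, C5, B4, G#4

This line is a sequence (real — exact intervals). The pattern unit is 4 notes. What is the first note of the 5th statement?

With a 4-note motive the entries are B3, E4, A4, each up a 4th from the previous.
Continuing: D5 → G5. Statement 5 starts on G5.

G5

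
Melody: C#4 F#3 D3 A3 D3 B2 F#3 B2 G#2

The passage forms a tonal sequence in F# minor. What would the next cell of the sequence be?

The 3-note cells begin on C#4, A3, F#3 — each down a 3rd from the last.
Statement 4 starts on D3 and keeps the same diatonic contour: D3 G#2 E2.

D3 G#2 E2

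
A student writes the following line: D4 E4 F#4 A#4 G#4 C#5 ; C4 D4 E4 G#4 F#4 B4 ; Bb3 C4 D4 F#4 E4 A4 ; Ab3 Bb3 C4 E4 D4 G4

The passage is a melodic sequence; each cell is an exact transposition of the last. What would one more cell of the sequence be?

Gb3 Ab3 Bb3 D4 C4 F4

With a 6-note motive the entries are D4, C4, Bb3, Ab3, each down a 2nd from the previous.
Statement 5 starts on Gb3 and keeps the same exact contour: Gb3 Ab3 Bb3 D4 C4 F4.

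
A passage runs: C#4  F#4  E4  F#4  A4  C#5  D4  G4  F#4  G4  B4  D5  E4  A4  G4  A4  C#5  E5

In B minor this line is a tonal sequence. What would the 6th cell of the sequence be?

Taking 6-note groups, the heads are C#4, D4, E4: the pattern moves up a 2nd.
Continuing the starts: F#4 → G4 → A4.
Statement 6 starts on A4 and keeps the same diatonic contour: A4 D5 C#5 D5 F#5 A5.

A4 D5 C#5 D5 F#5 A5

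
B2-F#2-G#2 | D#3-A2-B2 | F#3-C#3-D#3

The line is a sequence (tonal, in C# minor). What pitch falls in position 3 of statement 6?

With 3-note cells, note 3 of each statement runs G#2, B2, D#3.
Carrying that up a 3rd forward: F#3 → A3 → C#4.

C#4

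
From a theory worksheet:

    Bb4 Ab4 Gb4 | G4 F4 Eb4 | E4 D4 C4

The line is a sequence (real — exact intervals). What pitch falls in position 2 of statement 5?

The unit is 3 notes. Position-2 pitches of the 3 shown cells: Ab4, F4, D4.
Carrying that down a 3rd forward: B3 → G#3.

G#3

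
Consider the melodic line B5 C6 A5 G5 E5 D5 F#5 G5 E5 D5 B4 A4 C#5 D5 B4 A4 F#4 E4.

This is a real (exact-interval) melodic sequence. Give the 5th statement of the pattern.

D#4 E4 C#4 B3 G#3 F#3

With a 6-note motive the entries are B5, F#5, C#5, each down a 4th from the previous.
Carrying on: G#4 → D#4.
Statement 5 starts on D#4 and keeps the same exact contour: D#4 E4 C#4 B3 G#3 F#3.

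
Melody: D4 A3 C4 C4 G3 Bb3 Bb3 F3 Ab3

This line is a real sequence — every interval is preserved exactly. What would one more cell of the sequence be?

With a 3-note motive the entries are D4, C4, Bb3, each down a 2nd from the previous.
So cell 4 is Ab3 Eb3 Gb3.

Ab3 Eb3 Gb3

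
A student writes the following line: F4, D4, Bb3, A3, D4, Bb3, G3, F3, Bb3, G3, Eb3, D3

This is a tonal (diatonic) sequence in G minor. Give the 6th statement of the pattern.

C3 A2 F2 Eb2

The 4-note cells begin on F4, D4, Bb3 — each down a 3rd from the last.
Carrying on: G3 → Eb3 → C3.
Statement 6 starts on C3 and keeps the same diatonic contour: C3 A2 F2 Eb2.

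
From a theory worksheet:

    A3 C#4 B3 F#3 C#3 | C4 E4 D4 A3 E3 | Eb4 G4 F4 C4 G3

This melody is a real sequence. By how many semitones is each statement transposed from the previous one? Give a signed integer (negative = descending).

Taking 5-note groups, the heads are A3, C4, Eb4: the pattern moves up a 3rd.
A3→C4 is 60 − 57 = 3 semitones.

3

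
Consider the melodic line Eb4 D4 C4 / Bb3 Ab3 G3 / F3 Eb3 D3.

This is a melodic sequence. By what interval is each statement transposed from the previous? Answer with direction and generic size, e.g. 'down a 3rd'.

Unit = 3 notes; the statements start on Eb4, Bb3, F3, moving down a 4th each time.
Eb4 to Bb3 is down a 4th.

down a 4th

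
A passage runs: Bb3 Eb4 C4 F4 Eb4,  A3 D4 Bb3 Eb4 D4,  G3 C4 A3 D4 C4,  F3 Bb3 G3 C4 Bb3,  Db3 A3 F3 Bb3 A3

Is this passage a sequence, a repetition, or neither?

neither

Note 1 of cell 5 is Db3; if this were a sequence it would be Eb3. No unit length gives a consistent transposition pattern.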